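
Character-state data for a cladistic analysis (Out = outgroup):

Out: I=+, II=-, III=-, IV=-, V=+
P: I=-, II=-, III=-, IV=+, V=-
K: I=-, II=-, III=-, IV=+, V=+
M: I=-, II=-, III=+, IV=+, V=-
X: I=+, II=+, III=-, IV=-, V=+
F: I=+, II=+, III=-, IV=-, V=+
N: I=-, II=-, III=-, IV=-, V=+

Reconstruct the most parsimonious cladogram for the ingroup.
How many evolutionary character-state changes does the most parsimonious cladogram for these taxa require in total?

Character polarity is set by the outgroup: the derived state is whichever differs from the outgroup's state, so for I, V the derived state is '-', and for the remaining characters it is '+'.
Only K, M, N, and P show the derived state '-' for I, supporting them as a clade.
II: derived state '+' in F and X only — synapomorphy for {F, X}.
III (derived state '+') is unique to M (autapomorphy; uninformative for grouping).
IV (derived state '+') is shared by K, M, and P — a synapomorphy uniting that clade.
Only M and P show the derived state '-' for V, supporting them as a clade.
Most parsimonious ingroup topology: ((((P,M),K),N),(X,F)).
Changes per character on this tree: I: 1; II: 1; III: 1; IV: 1; V: 1.
Total = 5.

5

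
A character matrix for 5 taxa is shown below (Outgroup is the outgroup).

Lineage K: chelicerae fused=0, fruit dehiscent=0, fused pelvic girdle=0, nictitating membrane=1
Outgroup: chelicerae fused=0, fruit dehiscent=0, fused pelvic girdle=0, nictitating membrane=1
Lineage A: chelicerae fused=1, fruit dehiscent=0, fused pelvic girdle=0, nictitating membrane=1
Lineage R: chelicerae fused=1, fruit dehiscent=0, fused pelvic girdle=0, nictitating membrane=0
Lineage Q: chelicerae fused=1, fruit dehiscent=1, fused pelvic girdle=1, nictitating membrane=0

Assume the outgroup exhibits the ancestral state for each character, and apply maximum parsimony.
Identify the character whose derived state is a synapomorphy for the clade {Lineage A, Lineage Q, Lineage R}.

chelicerae fused

Character polarity is set by the outgroup: the derived state is whichever differs from the outgroup's state, so for nictitating membrane the derived state is '0', and for the remaining characters it is '1'.
chelicerae fused: derived state '1' in Lineage A, Lineage Q, and Lineage R only — synapomorphy for {Lineage A, Lineage Q, Lineage R}.
fruit dehiscent (derived state '1') is unique to Lineage Q (autapomorphy; uninformative for grouping).
fused pelvic girdle: derived state '1' in Lineage Q only — an autapomorphy, so it tells us nothing about relationships among taxa.
Only Lineage Q and Lineage R show the derived state '0' for nictitating membrane, supporting them as a clade.
Most parsimonious ingroup topology: ((Lineage A,(Lineage Q,Lineage R)),Lineage K).
The clade {Lineage A, Lineage Q, Lineage R} is supported by chelicerae fused: its derived state '1' occurs in exactly those taxa and in no other taxon (including the outgroup).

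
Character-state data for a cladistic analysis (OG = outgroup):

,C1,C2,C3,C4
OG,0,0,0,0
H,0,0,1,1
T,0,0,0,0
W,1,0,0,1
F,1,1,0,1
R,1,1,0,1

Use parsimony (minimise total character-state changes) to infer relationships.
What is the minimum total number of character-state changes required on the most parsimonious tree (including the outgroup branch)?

4

The outgroup has state '0' for every character, so '1' is the derived state throughout.
Only F, R, and W show the derived state '1' for C1, supporting them as a clade.
Only F and R show the derived state '1' for C2, supporting them as a clade.
C3: derived state '1' in H only — an autapomorphy, so it tells us nothing about relationships among taxa.
Only F, H, R, and W show the derived state '1' for C4, supporting them as a clade.
Most parsimonious ingroup topology: ((H,(W,(F,R))),T).
Changes per character on this tree: C1: 1; C2: 1; C3: 1; C4: 1.
Total = 4.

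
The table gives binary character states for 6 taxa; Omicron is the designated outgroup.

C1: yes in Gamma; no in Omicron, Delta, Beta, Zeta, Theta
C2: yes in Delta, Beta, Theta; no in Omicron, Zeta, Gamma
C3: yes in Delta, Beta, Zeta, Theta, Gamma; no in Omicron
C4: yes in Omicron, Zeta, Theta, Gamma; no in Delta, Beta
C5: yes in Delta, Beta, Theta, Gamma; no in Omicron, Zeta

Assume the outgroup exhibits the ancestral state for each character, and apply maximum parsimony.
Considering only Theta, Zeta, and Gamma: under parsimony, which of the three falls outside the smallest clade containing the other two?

Character polarity is set by the outgroup: the derived state is whichever differs from the outgroup's state, so for C4 the derived state is 'no', and for the remaining characters it is 'yes'.
C1: derived state 'yes' in Gamma only — an autapomorphy, so it tells us nothing about relationships among taxa.
C2: derived state 'yes' in Beta, Delta, and Theta only — synapomorphy for {Beta, Delta, Theta}.
All ingroup taxa share the derived state 'yes' for C3; it defines the ingroup but does not resolve relationships within it.
C4 (derived state 'no') is shared by Beta and Delta — a synapomorphy uniting that clade.
Only Beta, Delta, Gamma, and Theta show the derived state 'yes' for C5, supporting them as a clade.
Most parsimonious ingroup topology: ((((Delta,Beta),Theta),Gamma),Zeta).
Theta and Gamma share a more recent common ancestor with each other than either does with Zeta, so Zeta is the least closely related of the three.

Zeta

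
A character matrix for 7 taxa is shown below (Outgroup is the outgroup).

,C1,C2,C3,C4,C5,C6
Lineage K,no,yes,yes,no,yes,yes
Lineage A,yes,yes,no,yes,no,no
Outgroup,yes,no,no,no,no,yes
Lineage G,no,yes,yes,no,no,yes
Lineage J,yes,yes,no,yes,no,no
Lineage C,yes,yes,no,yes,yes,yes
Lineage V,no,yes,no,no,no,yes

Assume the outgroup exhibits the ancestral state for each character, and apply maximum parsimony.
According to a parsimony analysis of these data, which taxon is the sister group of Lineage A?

Lineage J

Character polarity is set by the outgroup: the derived state is whichever differs from the outgroup's state, so for C1, C6 the derived state is 'no', and for the remaining characters it is 'yes'.
Only Lineage G, Lineage K, and Lineage V show the derived state 'no' for C1, supporting them as a clade.
All ingroup taxa share the derived state 'yes' for C2; it defines the ingroup but does not resolve relationships within it.
C3: derived state 'yes' in Lineage G and Lineage K only — synapomorphy for {Lineage G, Lineage K}.
C4: derived state 'yes' in Lineage A, Lineage C, and Lineage J only — synapomorphy for {Lineage A, Lineage C, Lineage J}.
C5 (state 'yes') occurs in Lineage C and Lineage K but conflicts with the nesting implied by the other characters — most parsimoniously interpreted as homoplasy.
C6: derived state 'no' in Lineage A and Lineage J only — synapomorphy for {Lineage A, Lineage J}.
Most parsimonious ingroup topology: (((Lineage J,Lineage A),Lineage C),((Lineage G,Lineage K),Lineage V)).
Lineage A and Lineage J form a cherry on this tree, so they are sister taxa.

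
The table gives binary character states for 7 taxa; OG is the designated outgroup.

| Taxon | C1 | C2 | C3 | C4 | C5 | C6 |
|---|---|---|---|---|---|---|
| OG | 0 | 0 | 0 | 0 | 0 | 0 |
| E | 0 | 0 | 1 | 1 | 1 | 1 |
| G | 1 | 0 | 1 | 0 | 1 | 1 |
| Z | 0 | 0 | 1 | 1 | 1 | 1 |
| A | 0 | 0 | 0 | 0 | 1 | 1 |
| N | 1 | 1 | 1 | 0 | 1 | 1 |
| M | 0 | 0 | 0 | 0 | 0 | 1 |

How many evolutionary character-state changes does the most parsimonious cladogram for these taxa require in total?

6

The outgroup has state '0' for every character, so '1' is the derived state throughout.
C1: derived state '1' in G and N only — synapomorphy for {G, N}.
C2 (derived state '1') is unique to N (autapomorphy; uninformative for grouping).
C3 (derived state '1') is shared by E, G, N, and Z — a synapomorphy uniting that clade.
C4: derived state '1' in E and Z only — synapomorphy for {E, Z}.
C5 (derived state '1') is shared by A, E, G, N, and Z — a synapomorphy uniting that clade.
All ingroup taxa share the derived state '1' for C6; it defines the ingroup but does not resolve relationships within it.
Most parsimonious ingroup topology: ((((E,Z),(G,N)),A),M).
Changes per character on this tree: C1: 1; C2: 1; C3: 1; C4: 1; C5: 1; C6: 1.
Total = 6.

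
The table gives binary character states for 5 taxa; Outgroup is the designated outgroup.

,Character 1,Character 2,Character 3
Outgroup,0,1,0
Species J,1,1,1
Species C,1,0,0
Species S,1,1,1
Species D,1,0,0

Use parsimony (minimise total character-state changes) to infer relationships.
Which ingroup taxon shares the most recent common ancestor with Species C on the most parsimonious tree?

Species D

Character polarity is set by the outgroup: the derived state is whichever differs from the outgroup's state, so for Character 2 the derived state is '0', and for the remaining characters it is '1'.
All ingroup taxa share the derived state '1' for Character 1; it defines the ingroup but does not resolve relationships within it.
Character 2: derived state '0' in Species C and Species D only — synapomorphy for {Species C, Species D}.
Only Species J and Species S show the derived state '1' for Character 3, supporting them as a clade.
Most parsimonious ingroup topology: ((Species J,Species S),(Species C,Species D)).
Species C and Species D form a cherry on this tree, so they are sister taxa.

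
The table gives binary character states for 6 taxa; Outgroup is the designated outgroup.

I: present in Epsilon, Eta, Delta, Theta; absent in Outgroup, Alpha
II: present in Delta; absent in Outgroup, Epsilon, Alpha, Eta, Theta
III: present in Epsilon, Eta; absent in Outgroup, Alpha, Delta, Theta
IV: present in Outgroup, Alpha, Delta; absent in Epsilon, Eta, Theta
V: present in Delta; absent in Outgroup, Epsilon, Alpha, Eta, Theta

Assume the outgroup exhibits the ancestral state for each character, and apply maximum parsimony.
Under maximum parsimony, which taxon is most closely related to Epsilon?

Eta

Character polarity is set by the outgroup: the derived state is whichever differs from the outgroup's state, so for IV the derived state is 'absent', and for the remaining characters it is 'present'.
I: derived state 'present' in Delta, Epsilon, Eta, and Theta only — synapomorphy for {Delta, Epsilon, Eta, Theta}.
II: derived state 'present' in Delta only — an autapomorphy, so it tells us nothing about relationships among taxa.
Only Epsilon and Eta show the derived state 'present' for III, supporting them as a clade.
Only Epsilon, Eta, and Theta show the derived state 'absent' for IV, supporting them as a clade.
V (derived state 'present') is unique to Delta (autapomorphy; uninformative for grouping).
Most parsimonious ingroup topology: ((((Epsilon,Eta),Theta),Delta),Alpha).
Epsilon and Eta form a cherry on this tree, so they are sister taxa.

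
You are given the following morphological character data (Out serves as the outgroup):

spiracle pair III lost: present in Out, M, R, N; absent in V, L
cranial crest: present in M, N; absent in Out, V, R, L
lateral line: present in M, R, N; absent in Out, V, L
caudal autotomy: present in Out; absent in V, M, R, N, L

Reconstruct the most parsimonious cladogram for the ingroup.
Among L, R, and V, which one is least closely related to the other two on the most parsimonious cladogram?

Character polarity is set by the outgroup: the derived state is whichever differs from the outgroup's state, so for spiracle pair III lost, caudal autotomy the derived state is 'absent', and for the remaining characters it is 'present'.
Only L and V show the derived state 'absent' for spiracle pair III lost, supporting them as a clade.
cranial crest: derived state 'present' in M and N only — synapomorphy for {M, N}.
Only M, N, and R show the derived state 'present' for lateral line, supporting them as a clade.
All ingroup taxa share the derived state 'absent' for caudal autotomy; it defines the ingroup but does not resolve relationships within it.
Most parsimonious ingroup topology: ((V,L),((M,N),R)).
V and L share a more recent common ancestor with each other than either does with R, so R is the least closely related of the three.

R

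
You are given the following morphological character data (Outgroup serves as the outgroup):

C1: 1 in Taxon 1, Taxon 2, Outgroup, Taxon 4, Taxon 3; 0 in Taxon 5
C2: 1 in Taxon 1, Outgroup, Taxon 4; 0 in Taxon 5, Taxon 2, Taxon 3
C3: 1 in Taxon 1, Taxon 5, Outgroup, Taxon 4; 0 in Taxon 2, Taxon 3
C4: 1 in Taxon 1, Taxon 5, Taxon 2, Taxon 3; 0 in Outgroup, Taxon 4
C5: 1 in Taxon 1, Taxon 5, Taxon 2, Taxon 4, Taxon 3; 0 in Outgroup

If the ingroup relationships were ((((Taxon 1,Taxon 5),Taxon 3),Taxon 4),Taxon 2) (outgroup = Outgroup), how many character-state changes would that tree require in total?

9

Map each character onto ((((Taxon 1,Taxon 5),Taxon 3),Taxon 4),Taxon 2) (rooted by Outgroup) and count the minimum state changes it requires (Fitch parsimony):
C1: 1; C2: 3; C3: 2; C4: 2; C5: 1.
Total tree length = 9.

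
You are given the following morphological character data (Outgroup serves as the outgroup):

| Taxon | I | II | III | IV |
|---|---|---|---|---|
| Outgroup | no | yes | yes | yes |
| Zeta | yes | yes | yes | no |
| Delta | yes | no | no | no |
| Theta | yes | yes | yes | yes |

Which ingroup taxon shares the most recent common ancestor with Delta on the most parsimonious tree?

Zeta

Character polarity is set by the outgroup: the derived state is whichever differs from the outgroup's state, so for II, III, IV the derived state is 'no', and for the remaining characters it is 'yes'.
I (derived state 'yes') is shared by all ingroup taxa — unites the whole ingroup.
II (derived state 'no') is unique to Delta (autapomorphy; uninformative for grouping).
III (derived state 'no') is unique to Delta (autapomorphy; uninformative for grouping).
IV (derived state 'no') is shared by Delta and Zeta — a synapomorphy uniting that clade.
Most parsimonious ingroup topology: ((Zeta,Delta),Theta).
Delta and Zeta form a cherry on this tree, so they are sister taxa.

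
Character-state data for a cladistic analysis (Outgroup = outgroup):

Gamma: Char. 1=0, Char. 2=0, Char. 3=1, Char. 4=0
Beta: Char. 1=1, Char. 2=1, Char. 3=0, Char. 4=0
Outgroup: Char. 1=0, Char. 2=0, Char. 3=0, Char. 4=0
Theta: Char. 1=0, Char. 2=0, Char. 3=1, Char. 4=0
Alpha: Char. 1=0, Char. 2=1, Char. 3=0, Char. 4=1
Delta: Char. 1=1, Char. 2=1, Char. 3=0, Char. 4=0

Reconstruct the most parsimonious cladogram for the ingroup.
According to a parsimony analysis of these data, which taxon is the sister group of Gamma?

Theta

The outgroup has state '0' for every character, so '1' is the derived state throughout.
Char. 1 (derived state '1') is shared by Beta and Delta — a synapomorphy uniting that clade.
Char. 2: derived state '1' in Alpha, Beta, and Delta only — synapomorphy for {Alpha, Beta, Delta}.
Only Gamma and Theta show the derived state '1' for Char. 3, supporting them as a clade.
Char. 4: derived state '1' in Alpha only — an autapomorphy, so it tells us nothing about relationships among taxa.
Most parsimonious ingroup topology: ((Alpha,(Beta,Delta)),(Gamma,Theta)).
Gamma and Theta form a cherry on this tree, so they are sister taxa.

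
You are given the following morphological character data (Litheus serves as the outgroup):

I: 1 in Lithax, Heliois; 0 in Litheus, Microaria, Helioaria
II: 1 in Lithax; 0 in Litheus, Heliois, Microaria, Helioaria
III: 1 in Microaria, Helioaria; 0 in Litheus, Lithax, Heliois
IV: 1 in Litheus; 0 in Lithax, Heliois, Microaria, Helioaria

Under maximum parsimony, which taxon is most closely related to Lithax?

Character polarity is set by the outgroup: the derived state is whichever differs from the outgroup's state, so for IV the derived state is '0', and for the remaining characters it is '1'.
I (derived state '1') is shared by Heliois and Lithax — a synapomorphy uniting that clade.
II: derived state '1' in Lithax only — an autapomorphy, so it tells us nothing about relationships among taxa.
III (derived state '1') is shared by Helioaria and Microaria — a synapomorphy uniting that clade.
All ingroup taxa share the derived state '0' for IV; it defines the ingroup but does not resolve relationships within it.
Most parsimonious ingroup topology: ((Lithax,Heliois),(Microaria,Helioaria)).
Lithax and Heliois form a cherry on this tree, so they are sister taxa.

Heliois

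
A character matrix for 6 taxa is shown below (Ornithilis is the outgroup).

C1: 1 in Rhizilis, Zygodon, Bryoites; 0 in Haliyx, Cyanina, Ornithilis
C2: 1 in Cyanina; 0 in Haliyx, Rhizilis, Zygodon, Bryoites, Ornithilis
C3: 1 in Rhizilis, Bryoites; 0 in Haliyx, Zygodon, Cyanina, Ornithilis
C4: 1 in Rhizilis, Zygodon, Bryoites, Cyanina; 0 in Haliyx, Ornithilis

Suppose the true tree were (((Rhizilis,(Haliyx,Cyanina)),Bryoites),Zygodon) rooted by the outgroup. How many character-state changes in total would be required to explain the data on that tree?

Map each character onto (((Rhizilis,(Haliyx,Cyanina)),Bryoites),Zygodon) (rooted by Ornithilis) and count the minimum state changes it requires (Fitch parsimony):
C1: 2; C2: 1; C3: 2; C4: 2.
Total tree length = 7.

7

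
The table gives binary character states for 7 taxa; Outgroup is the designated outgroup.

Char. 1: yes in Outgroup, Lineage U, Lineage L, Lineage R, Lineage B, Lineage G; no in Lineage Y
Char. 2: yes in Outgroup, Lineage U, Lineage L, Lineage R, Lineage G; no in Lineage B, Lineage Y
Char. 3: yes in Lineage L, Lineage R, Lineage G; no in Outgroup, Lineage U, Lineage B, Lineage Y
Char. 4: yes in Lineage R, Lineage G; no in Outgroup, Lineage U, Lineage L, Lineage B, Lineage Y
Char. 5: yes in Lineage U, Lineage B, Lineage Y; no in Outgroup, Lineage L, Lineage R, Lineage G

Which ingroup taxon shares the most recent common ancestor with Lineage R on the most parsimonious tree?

Lineage G

Character polarity is set by the outgroup: the derived state is whichever differs from the outgroup's state, so for Char. 1, Char. 2 the derived state is 'no', and for the remaining characters it is 'yes'.
Char. 1: derived state 'no' in Lineage Y only — an autapomorphy, so it tells us nothing about relationships among taxa.
Char. 2 (derived state 'no') is shared by Lineage B and Lineage Y — a synapomorphy uniting that clade.
Char. 3 (derived state 'yes') is shared by Lineage G, Lineage L, and Lineage R — a synapomorphy uniting that clade.
Only Lineage G and Lineage R show the derived state 'yes' for Char. 4, supporting them as a clade.
Only Lineage B, Lineage U, and Lineage Y show the derived state 'yes' for Char. 5, supporting them as a clade.
Most parsimonious ingroup topology: ((Lineage U,(Lineage B,Lineage Y)),(Lineage L,(Lineage R,Lineage G))).
Lineage R and Lineage G form a cherry on this tree, so they are sister taxa.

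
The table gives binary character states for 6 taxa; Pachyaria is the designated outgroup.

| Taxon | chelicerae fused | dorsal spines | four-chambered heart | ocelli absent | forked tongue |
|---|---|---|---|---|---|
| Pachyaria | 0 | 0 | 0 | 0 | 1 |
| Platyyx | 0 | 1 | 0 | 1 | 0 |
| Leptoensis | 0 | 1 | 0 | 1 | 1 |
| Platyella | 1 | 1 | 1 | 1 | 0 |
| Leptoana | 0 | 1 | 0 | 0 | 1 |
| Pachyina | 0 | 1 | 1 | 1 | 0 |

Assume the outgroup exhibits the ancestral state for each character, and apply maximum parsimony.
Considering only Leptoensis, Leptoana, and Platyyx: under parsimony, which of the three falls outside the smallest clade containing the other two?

Leptoana

Character polarity is set by the outgroup: the derived state is whichever differs from the outgroup's state, so for forked tongue the derived state is '0', and for the remaining characters it is '1'.
chelicerae fused (derived state '1') is unique to Platyella (autapomorphy; uninformative for grouping).
dorsal spines (derived state '1') is shared by all ingroup taxa — unites the whole ingroup.
Only Pachyina and Platyella show the derived state '1' for four-chambered heart, supporting them as a clade.
ocelli absent: derived state '1' in Leptoensis, Pachyina, Platyella, and Platyyx only — synapomorphy for {Leptoensis, Pachyina, Platyella, Platyyx}.
forked tongue (derived state '0') is shared by Pachyina, Platyella, and Platyyx — a synapomorphy uniting that clade.
Most parsimonious ingroup topology: (((Platyyx,(Platyella,Pachyina)),Leptoensis),Leptoana).
Platyyx and Leptoensis share a more recent common ancestor with each other than either does with Leptoana, so Leptoana is the least closely related of the three.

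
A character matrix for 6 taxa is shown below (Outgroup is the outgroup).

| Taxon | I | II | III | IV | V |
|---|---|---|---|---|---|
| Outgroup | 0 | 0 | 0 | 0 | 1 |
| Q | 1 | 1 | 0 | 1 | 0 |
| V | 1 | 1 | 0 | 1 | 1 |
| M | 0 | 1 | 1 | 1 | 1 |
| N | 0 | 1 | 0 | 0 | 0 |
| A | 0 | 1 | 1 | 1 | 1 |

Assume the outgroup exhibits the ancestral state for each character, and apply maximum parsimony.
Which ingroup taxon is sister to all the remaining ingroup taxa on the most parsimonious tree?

Character polarity is set by the outgroup: the derived state is whichever differs from the outgroup's state, so for V the derived state is '0', and for the remaining characters it is '1'.
I (derived state '1') is shared by Q and V — a synapomorphy uniting that clade.
All ingroup taxa share the derived state '1' for II; it defines the ingroup but does not resolve relationships within it.
III (derived state '1') is shared by A and M — a synapomorphy uniting that clade.
IV (derived state '1') is shared by A, M, Q, and V — a synapomorphy uniting that clade.
V (state '0') occurs in N and Q but conflicts with the nesting implied by the other characters — most parsimoniously interpreted as homoplasy.
Most parsimonious ingroup topology: (((Q,V),(M,A)),N).
N is sister to the clade containing all other ingroup taxa, so it is the earliest-diverging (most basal) ingroup lineage.

N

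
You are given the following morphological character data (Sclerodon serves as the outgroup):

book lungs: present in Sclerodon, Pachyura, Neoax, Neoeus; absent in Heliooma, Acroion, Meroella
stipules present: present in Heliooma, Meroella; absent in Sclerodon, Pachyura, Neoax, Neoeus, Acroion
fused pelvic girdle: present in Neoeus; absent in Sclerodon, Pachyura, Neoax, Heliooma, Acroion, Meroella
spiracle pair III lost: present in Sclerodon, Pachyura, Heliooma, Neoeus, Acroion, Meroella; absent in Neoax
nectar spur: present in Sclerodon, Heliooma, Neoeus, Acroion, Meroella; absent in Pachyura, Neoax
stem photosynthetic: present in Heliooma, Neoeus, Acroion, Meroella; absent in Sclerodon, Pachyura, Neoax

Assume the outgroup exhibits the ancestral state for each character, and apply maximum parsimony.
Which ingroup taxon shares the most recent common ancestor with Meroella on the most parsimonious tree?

Character polarity is set by the outgroup: the derived state is whichever differs from the outgroup's state, so for book lungs, spiracle pair III lost, nectar spur the derived state is 'absent', and for the remaining characters it is 'present'.
book lungs (derived state 'absent') is shared by Acroion, Heliooma, and Meroella — a synapomorphy uniting that clade.
Only Heliooma and Meroella show the derived state 'present' for stipules present, supporting them as a clade.
fused pelvic girdle (derived state 'present') is unique to Neoeus (autapomorphy; uninformative for grouping).
spiracle pair III lost (derived state 'absent') is unique to Neoax (autapomorphy; uninformative for grouping).
nectar spur: derived state 'absent' in Neoax and Pachyura only — synapomorphy for {Neoax, Pachyura}.
stem photosynthetic: derived state 'present' in Acroion, Heliooma, Meroella, and Neoeus only — synapomorphy for {Acroion, Heliooma, Meroella, Neoeus}.
Most parsimonious ingroup topology: ((Pachyura,Neoax),(((Heliooma,Meroella),Acroion),Neoeus)).
Meroella and Heliooma form a cherry on this tree, so they are sister taxa.

Heliooma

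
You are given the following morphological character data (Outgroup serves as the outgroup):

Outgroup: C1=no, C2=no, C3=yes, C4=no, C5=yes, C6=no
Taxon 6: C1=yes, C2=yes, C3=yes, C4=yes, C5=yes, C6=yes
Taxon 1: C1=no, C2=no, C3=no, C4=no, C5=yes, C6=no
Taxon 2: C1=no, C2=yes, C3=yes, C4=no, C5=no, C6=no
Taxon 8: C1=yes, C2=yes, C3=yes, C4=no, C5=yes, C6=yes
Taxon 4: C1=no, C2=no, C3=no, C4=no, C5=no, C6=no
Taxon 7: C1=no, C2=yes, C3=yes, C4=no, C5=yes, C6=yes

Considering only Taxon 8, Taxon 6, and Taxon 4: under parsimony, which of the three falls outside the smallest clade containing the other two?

Taxon 4

Character polarity is set by the outgroup: the derived state is whichever differs from the outgroup's state, so for C3, C5 the derived state is 'no', and for the remaining characters it is 'yes'.
Only Taxon 6 and Taxon 8 show the derived state 'yes' for C1, supporting them as a clade.
Only Taxon 2, Taxon 6, Taxon 7, and Taxon 8 show the derived state 'yes' for C2, supporting them as a clade.
Only Taxon 1 and Taxon 4 show the derived state 'no' for C3, supporting them as a clade.
C4 (derived state 'yes') is unique to Taxon 6 (autapomorphy; uninformative for grouping).
C5 (state 'no') occurs in Taxon 2 and Taxon 4 but conflicts with the nesting implied by the other characters — most parsimoniously interpreted as homoplasy.
Only Taxon 6, Taxon 7, and Taxon 8 show the derived state 'yes' for C6, supporting them as a clade.
Most parsimonious ingroup topology: ((((Taxon 6,Taxon 8),Taxon 7),Taxon 2),(Taxon 1,Taxon 4)).
Taxon 6 and Taxon 8 share a more recent common ancestor with each other than either does with Taxon 4, so Taxon 4 is the least closely related of the three.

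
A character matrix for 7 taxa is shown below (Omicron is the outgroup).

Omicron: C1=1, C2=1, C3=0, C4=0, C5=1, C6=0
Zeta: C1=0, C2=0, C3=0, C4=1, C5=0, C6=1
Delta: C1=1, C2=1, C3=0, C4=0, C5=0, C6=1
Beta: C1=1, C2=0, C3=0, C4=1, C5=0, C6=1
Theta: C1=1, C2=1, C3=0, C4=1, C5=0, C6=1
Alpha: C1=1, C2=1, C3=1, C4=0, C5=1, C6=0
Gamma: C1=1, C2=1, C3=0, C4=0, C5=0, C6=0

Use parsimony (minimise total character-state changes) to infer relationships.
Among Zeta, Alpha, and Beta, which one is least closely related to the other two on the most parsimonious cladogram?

Character polarity is set by the outgroup: the derived state is whichever differs from the outgroup's state, so for C1, C2, C5 the derived state is '0', and for the remaining characters it is '1'.
C1: derived state '0' in Zeta only — an autapomorphy, so it tells us nothing about relationships among taxa.
C2 (derived state '0') is shared by Beta and Zeta — a synapomorphy uniting that clade.
C3 (derived state '1') is unique to Alpha (autapomorphy; uninformative for grouping).
C4: derived state '1' in Beta, Theta, and Zeta only — synapomorphy for {Beta, Theta, Zeta}.
C5: derived state '0' in Beta, Delta, Gamma, Theta, and Zeta only — synapomorphy for {Beta, Delta, Gamma, Theta, Zeta}.
Only Beta, Delta, Theta, and Zeta show the derived state '1' for C6, supporting them as a clade.
Most parsimonious ingroup topology: (((((Zeta,Beta),Theta),Delta),Gamma),Alpha).
Zeta and Beta share a more recent common ancestor with each other than either does with Alpha, so Alpha is the least closely related of the three.

Alpha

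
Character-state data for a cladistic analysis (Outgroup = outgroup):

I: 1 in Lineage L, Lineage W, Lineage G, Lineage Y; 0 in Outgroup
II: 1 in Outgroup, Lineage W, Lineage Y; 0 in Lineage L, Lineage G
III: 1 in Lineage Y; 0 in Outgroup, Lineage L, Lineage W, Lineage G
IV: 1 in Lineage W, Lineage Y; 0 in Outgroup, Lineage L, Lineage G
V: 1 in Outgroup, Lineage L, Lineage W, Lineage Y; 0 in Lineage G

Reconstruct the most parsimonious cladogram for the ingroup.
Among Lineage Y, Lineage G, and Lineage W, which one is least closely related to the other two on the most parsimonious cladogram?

Lineage G

Character polarity is set by the outgroup: the derived state is whichever differs from the outgroup's state, so for II, V the derived state is '0', and for the remaining characters it is '1'.
All ingroup taxa share the derived state '1' for I; it defines the ingroup but does not resolve relationships within it.
II (derived state '0') is shared by Lineage G and Lineage L — a synapomorphy uniting that clade.
III (derived state '1') is unique to Lineage Y (autapomorphy; uninformative for grouping).
IV (derived state '1') is shared by Lineage W and Lineage Y — a synapomorphy uniting that clade.
V: derived state '0' in Lineage G only — an autapomorphy, so it tells us nothing about relationships among taxa.
Most parsimonious ingroup topology: ((Lineage L,Lineage G),(Lineage W,Lineage Y)).
Lineage Y and Lineage W share a more recent common ancestor with each other than either does with Lineage G, so Lineage G is the least closely related of the three.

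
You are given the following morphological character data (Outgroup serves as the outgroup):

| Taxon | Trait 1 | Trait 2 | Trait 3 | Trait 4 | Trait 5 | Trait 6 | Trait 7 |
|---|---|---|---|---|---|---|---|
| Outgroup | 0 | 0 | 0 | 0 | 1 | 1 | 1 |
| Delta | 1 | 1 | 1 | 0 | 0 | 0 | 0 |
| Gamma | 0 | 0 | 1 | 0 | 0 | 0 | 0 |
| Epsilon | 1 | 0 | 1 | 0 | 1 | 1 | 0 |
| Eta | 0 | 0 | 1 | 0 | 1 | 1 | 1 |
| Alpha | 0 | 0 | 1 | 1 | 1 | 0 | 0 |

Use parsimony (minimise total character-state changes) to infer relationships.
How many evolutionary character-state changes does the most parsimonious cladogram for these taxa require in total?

8

Character polarity is set by the outgroup: the derived state is whichever differs from the outgroup's state, so for Trait 5, Trait 6, Trait 7 the derived state is '0', and for the remaining characters it is '1'.
Trait 1 groups Delta and Epsilon, which is incompatible with the clades supported by the remaining characters; treating it as convergent (homoplasy) costs fewer steps than any alternative tree.
Trait 2: derived state '1' in Delta only — an autapomorphy, so it tells us nothing about relationships among taxa.
All ingroup taxa share the derived state '1' for Trait 3; it defines the ingroup but does not resolve relationships within it.
Trait 4: derived state '1' in Alpha only — an autapomorphy, so it tells us nothing about relationships among taxa.
Trait 5 (derived state '0') is shared by Delta and Gamma — a synapomorphy uniting that clade.
Trait 6 (derived state '0') is shared by Alpha, Delta, and Gamma — a synapomorphy uniting that clade.
Trait 7 (derived state '0') is shared by Alpha, Delta, Epsilon, and Gamma — a synapomorphy uniting that clade.
Most parsimonious ingroup topology: ((((Delta,Gamma),Alpha),Epsilon),Eta).
Changes per character on this tree: Trait 1: 2; Trait 2: 1; Trait 3: 1; Trait 4: 1; Trait 5: 1; Trait 6: 1; Trait 7: 1.
Total = 8.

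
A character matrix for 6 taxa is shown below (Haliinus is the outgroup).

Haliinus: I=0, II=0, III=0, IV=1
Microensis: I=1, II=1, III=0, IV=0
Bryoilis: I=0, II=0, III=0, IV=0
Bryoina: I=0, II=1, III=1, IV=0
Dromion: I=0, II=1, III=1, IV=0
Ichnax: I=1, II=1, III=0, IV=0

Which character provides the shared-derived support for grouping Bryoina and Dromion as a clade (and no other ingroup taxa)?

III

Character polarity is set by the outgroup: the derived state is whichever differs from the outgroup's state, so for IV the derived state is '0', and for the remaining characters it is '1'.
Only Ichnax and Microensis show the derived state '1' for I, supporting them as a clade.
Only Bryoina, Dromion, Ichnax, and Microensis show the derived state '1' for II, supporting them as a clade.
III: derived state '1' in Bryoina and Dromion only — synapomorphy for {Bryoina, Dromion}.
All ingroup taxa share the derived state '0' for IV; it defines the ingroup but does not resolve relationships within it.
Most parsimonious ingroup topology: (((Microensis,Ichnax),(Bryoina,Dromion)),Bryoilis).
The clade {Bryoina, Dromion} is supported by III: its derived state '1' occurs in exactly those taxa and in no other taxon (including the outgroup).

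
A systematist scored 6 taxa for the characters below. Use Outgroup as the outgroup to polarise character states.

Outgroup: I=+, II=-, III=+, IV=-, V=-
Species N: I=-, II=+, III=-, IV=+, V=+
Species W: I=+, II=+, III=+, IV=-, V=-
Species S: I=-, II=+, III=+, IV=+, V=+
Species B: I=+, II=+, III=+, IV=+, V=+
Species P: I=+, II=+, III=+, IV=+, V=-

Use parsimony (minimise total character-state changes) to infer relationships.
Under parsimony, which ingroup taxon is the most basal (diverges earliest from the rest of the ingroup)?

Species W

Character polarity is set by the outgroup: the derived state is whichever differs from the outgroup's state, so for I, III the derived state is '-', and for the remaining characters it is '+'.
I (derived state '-') is shared by Species N and Species S — a synapomorphy uniting that clade.
II (derived state '+') is shared by all ingroup taxa — unites the whole ingroup.
III: derived state '-' in Species N only — an autapomorphy, so it tells us nothing about relationships among taxa.
IV (derived state '+') is shared by Species B, Species N, Species P, and Species S — a synapomorphy uniting that clade.
V (derived state '+') is shared by Species B, Species N, and Species S — a synapomorphy uniting that clade.
Most parsimonious ingroup topology: ((((Species N,Species S),Species B),Species P),Species W).
Species W is sister to the clade containing all other ingroup taxa, so it is the earliest-diverging (most basal) ingroup lineage.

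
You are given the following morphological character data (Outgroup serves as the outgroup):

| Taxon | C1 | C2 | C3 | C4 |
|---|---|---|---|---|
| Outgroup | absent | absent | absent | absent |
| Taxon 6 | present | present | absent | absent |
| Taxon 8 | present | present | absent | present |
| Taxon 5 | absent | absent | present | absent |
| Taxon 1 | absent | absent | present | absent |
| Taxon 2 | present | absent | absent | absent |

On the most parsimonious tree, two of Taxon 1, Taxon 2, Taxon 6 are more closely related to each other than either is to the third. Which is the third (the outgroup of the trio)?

Taxon 1

The outgroup has state 'absent' for every character, so 'present' is the derived state throughout.
Only Taxon 2, Taxon 6, and Taxon 8 show the derived state 'present' for C1, supporting them as a clade.
C2: derived state 'present' in Taxon 6 and Taxon 8 only — synapomorphy for {Taxon 6, Taxon 8}.
C3 (derived state 'present') is shared by Taxon 1 and Taxon 5 — a synapomorphy uniting that clade.
C4 (derived state 'present') is unique to Taxon 8 (autapomorphy; uninformative for grouping).
Most parsimonious ingroup topology: (((Taxon 6,Taxon 8),Taxon 2),(Taxon 5,Taxon 1)).
Taxon 6 and Taxon 2 share a more recent common ancestor with each other than either does with Taxon 1, so Taxon 1 is the least closely related of the three.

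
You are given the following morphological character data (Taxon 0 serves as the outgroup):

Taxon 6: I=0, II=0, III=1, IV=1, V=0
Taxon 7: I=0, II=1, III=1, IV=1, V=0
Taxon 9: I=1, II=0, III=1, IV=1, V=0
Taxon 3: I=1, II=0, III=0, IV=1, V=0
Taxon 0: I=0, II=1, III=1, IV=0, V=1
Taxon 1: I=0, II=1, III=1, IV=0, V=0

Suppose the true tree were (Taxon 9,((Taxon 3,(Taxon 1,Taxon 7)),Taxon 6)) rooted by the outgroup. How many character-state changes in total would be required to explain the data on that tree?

Map each character onto (Taxon 9,((Taxon 3,(Taxon 1,Taxon 7)),Taxon 6)) (rooted by Taxon 0) and count the minimum state changes it requires (Fitch parsimony):
I: 2; II: 2; III: 1; IV: 2; V: 1.
Total tree length = 8.

8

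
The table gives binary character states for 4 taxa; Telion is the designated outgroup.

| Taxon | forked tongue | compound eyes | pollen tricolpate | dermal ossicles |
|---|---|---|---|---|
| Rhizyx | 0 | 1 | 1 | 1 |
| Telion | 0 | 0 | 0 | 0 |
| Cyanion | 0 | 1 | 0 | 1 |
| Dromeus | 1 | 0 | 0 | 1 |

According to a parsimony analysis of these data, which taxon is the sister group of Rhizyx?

Cyanion

The outgroup has state '0' for every character, so '1' is the derived state throughout.
forked tongue: derived state '1' in Dromeus only — an autapomorphy, so it tells us nothing about relationships among taxa.
Only Cyanion and Rhizyx show the derived state '1' for compound eyes, supporting them as a clade.
pollen tricolpate (derived state '1') is unique to Rhizyx (autapomorphy; uninformative for grouping).
dermal ossicles (derived state '1') is shared by all ingroup taxa — unites the whole ingroup.
Most parsimonious ingroup topology: ((Cyanion,Rhizyx),Dromeus).
Rhizyx and Cyanion form a cherry on this tree, so they are sister taxa.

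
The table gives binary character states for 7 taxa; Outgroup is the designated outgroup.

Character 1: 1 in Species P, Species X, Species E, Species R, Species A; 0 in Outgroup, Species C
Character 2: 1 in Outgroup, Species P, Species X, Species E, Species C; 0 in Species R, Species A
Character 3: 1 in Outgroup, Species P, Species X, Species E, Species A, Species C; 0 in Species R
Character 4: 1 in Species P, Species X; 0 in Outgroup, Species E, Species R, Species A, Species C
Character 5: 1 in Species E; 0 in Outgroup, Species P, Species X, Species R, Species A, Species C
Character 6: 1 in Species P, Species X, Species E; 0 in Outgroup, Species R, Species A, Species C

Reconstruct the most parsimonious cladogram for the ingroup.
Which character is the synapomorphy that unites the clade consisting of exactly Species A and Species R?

Character polarity is set by the outgroup: the derived state is whichever differs from the outgroup's state, so for Character 2, Character 3 the derived state is '0', and for the remaining characters it is '1'.
Only Species A, Species E, Species P, Species R, and Species X show the derived state '1' for Character 1, supporting them as a clade.
Character 2: derived state '0' in Species A and Species R only — synapomorphy for {Species A, Species R}.
Character 3 (derived state '0') is unique to Species R (autapomorphy; uninformative for grouping).
Character 4: derived state '1' in Species P and Species X only — synapomorphy for {Species P, Species X}.
Character 5 (derived state '1') is unique to Species E (autapomorphy; uninformative for grouping).
Character 6 (derived state '1') is shared by Species E, Species P, and Species X — a synapomorphy uniting that clade.
Most parsimonious ingroup topology: ((((Species P,Species X),Species E),(Species R,Species A)),Species C).
The clade {Species A, Species R} is supported by Character 2: its derived state '0' occurs in exactly those taxa and in no other taxon (including the outgroup).

Character 2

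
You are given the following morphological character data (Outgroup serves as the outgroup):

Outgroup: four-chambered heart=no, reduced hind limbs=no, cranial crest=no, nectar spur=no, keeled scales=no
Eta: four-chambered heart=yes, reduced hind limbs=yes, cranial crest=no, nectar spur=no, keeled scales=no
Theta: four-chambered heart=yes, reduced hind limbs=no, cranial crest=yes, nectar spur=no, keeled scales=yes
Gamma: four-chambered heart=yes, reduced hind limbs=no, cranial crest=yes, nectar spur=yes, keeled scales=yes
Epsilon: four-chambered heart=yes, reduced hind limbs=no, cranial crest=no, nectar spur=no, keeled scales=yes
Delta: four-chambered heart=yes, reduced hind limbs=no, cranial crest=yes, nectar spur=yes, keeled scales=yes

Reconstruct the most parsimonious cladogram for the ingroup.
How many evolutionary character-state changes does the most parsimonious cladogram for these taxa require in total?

5

The outgroup has state 'no' for every character, so 'yes' is the derived state throughout.
four-chambered heart (derived state 'yes') is shared by all ingroup taxa — unites the whole ingroup.
reduced hind limbs: derived state 'yes' in Eta only — an autapomorphy, so it tells us nothing about relationships among taxa.
cranial crest (derived state 'yes') is shared by Delta, Gamma, and Theta — a synapomorphy uniting that clade.
Only Delta and Gamma show the derived state 'yes' for nectar spur, supporting them as a clade.
keeled scales: derived state 'yes' in Delta, Epsilon, Gamma, and Theta only — synapomorphy for {Delta, Epsilon, Gamma, Theta}.
Most parsimonious ingroup topology: (Eta,((Theta,(Gamma,Delta)),Epsilon)).
Changes per character on this tree: four-chambered heart: 1; reduced hind limbs: 1; cranial crest: 1; nectar spur: 1; keeled scales: 1.
Total = 5.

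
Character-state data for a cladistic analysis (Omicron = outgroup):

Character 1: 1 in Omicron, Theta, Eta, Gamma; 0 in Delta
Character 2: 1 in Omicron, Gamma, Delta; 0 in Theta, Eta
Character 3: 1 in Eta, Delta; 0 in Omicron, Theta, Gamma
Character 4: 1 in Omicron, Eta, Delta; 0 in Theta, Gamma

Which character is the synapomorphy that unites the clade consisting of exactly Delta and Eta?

Character 3

Character polarity is set by the outgroup: the derived state is whichever differs from the outgroup's state, so for Character 1, Character 2, Character 4 the derived state is '0', and for the remaining characters it is '1'.
Character 1 (derived state '0') is unique to Delta (autapomorphy; uninformative for grouping).
Character 2 (state '0') occurs in Eta and Theta but conflicts with the nesting implied by the other characters — most parsimoniously interpreted as homoplasy.
Character 3: derived state '1' in Delta and Eta only — synapomorphy for {Delta, Eta}.
Character 4: derived state '0' in Gamma and Theta only — synapomorphy for {Gamma, Theta}.
Most parsimonious ingroup topology: ((Theta,Gamma),(Eta,Delta)).
The clade {Delta, Eta} is supported by Character 3: its derived state '1' occurs in exactly those taxa and in no other taxon (including the outgroup).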